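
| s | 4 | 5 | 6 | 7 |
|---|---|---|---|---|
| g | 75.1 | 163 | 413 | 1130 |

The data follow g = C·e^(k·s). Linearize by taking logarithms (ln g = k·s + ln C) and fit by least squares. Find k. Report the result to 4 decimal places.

Taking logs, ln g = k·s + ln C, so regress ln g on s.
Σs = 22.0000, Σ(s)² = 126.0000, Σln g = 22.4660, Σs·ln g = 128.0945.
Equations: 126.0000·k + 22.0000·ln C = 128.0945;  22.0000·k + 4·ln C = 22.4660.
Solving (det = 20.0000): k = 0.90632, ln C = 0.63176.

k = 0.9063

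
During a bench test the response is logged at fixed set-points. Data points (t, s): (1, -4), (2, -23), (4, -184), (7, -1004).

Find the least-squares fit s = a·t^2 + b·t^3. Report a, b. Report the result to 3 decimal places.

a = 0.412, b = -2.986

Forming XᵀX = [[2674, 17864]; [17864, 121810]] and Xᵀs = [-52236, -356336]ᵀ gives XᵀX·[a, b]ᵀ = Xᵀs.
Δ = 2674·121810 − 17864² = 6597444.
a = ((-52236)·121810 − 17864·(-356336))/6597444 = 679786/1649361; b = (2674·(-356336) − 17864·(-52236))/6597444 = -703520/235623.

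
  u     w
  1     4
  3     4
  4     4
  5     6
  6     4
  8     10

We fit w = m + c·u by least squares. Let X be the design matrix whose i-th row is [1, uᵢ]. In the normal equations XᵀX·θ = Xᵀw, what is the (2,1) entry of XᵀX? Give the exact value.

Row 2 ↔ basis u, column 1 ↔ basis 1, so (XᵀX)_{2,1} = Σᵢ u = (1)·(1) + (3)·(1) + (4)·(1) + (5)·(1) + (6)·(1) + (8)·(1) = 27.

27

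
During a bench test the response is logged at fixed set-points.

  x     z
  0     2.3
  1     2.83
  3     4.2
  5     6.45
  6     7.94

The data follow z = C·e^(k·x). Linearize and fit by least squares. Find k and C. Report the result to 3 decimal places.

k = 0.206, C = 2.293

Taking logs, ln z = k·x + ln C, so regress ln z on x.
XᵀX = [[71.0000, 15.0000]; [15.0000, 5]], rhs = [27.0974, 7.2443]ᵀ  (here Σx = 15.0000, Σ(x)² = 71.0000, Σln z = 7.2443, Σx·ln z = 27.0974).
Δ = 71.0000·5 − (15.0000)² = 130.0000; k = (27.0974·5 − 15.0000·7.2443)/130.0000 = 0.20633, ln C = (71.0000·7.2443 − 15.0000·27.0974)/130.0000 = 0.82986, so C = exp(0.82986) = 2.29299.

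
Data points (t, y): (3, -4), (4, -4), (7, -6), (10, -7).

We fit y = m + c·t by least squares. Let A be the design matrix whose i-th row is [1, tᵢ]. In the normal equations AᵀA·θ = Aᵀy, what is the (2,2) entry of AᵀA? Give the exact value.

174

Row 2 ↔ basis t, column 2 ↔ basis t, so (AᵀA)_{2,2} = Σᵢ (t)·(t) = (3)·(3) + (4)·(4) + (7)·(7) + (10)·(10) = 174.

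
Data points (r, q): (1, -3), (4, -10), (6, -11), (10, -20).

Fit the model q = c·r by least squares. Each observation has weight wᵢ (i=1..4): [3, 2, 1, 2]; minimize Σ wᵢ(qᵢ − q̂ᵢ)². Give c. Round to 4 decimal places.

c = -2.0480

From the data, Σwᵢ·r·r = 271.
And Σwᵢ·r·q = -555.
XᵀWX·[c]ᵀ = XᵀWq becomes [[271]]·[c]ᵀ = [-555]ᵀ.
Hence c = -555 / 271 ≈ -2.04797.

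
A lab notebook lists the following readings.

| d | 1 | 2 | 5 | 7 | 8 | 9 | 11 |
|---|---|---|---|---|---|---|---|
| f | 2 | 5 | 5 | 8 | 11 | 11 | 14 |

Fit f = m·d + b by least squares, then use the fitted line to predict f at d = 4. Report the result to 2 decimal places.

With design matrix M, MᵀM = [[345, 43]; [43, 7]] and Mᵀf = [434, 56]ᵀ.
Determinant 345·7 − 43² = 566.
m = (434·7 − 43·56)/566 = 315/283; b = (345·56 − 43·434)/566 = 329/283.
At d = 4: f̂ = (315/283)·(4) + (329/283)·(1) = 1589/283.

f̂ = 5.61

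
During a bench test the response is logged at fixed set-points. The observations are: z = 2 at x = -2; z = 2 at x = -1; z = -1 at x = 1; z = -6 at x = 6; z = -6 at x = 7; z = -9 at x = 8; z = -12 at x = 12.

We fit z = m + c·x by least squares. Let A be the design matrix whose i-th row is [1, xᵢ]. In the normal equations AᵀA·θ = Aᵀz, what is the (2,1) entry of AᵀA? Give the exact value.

Row 2 ↔ basis x, column 1 ↔ basis 1, so (AᵀA)_{2,1} = Σᵢ x = (-2)·(1) + (-1)·(1) + (1)·(1) + (6)·(1) + (7)·(1) + (8)·(1) + (12)·(1) = 31.

31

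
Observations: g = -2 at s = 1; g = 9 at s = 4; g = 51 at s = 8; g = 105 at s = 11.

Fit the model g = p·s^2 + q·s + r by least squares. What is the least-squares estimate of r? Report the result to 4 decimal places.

With design matrix A, AᵀA = [[18994, 1908, 202]; [1908, 202, 24]; [202, 24, 4]] and Aᵀg = [16111, 1597, 163]ᵀ.
Solving the 3×3 system (Gaussian elimination) gives p = 43/42, q = -655/406, r = -775/609.

r = -1.2726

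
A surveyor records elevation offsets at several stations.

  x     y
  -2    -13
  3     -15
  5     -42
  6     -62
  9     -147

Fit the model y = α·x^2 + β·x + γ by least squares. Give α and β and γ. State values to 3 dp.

α = -1.990, β = 1.786, γ = -1.619

The normal equations are: 8579·α + 1089·β + 155·γ = -15376;  1089·α + 155·β + 21·γ = -1924;  155·α + 21·β + 5·γ = -279.
Solving the 3×3 system (Gaussian elimination) gives α = -149875/75324, β = 44843/25108, γ = -30494/18831.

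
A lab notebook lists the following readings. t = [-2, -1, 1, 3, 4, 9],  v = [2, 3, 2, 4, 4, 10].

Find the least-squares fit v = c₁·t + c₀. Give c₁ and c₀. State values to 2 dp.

c₁ = 0.69, c₀ = 2.56

AᵀA·[c₁, c₀]ᵀ = Aᵀv reads: 112·c₁ + 14·c₀ = 113;  14·c₁ + 6·c₀ = 25.
(Σt·t = 112, Σt = 14, Σ1 = 6, Σt·v = 113, Σv = 25.)
Eliminating c₀: 6·(row 1) − 14·(row 2) gives 476·c₁ = 6·113 − 14·25 = 328, so c₁ = 82/119.
Then c₀ = (25 − 14·(82/119))/6 = 87/34.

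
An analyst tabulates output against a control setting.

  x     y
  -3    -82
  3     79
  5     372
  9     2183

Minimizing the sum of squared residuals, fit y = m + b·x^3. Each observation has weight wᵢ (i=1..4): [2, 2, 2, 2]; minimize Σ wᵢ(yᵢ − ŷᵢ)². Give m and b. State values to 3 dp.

m = -1.810, b = 2.997

Forming AᵀWA = [[8, 1708]; [1708, 1097048]] and AᵀWy = [5104, 3284508]ᵀ gives AᵀWA·[m, b]ᵀ = AᵀWy.
Eliminating b: 1097048·(row 1) − 1708·(row 2) gives 5859120·m = 1097048·5104 − 1708·3284508 = -10606672, so m = -662917/366195.
Then b = (3284508 − 1708·(-662917/366195))/1097048 = 1097402/366195.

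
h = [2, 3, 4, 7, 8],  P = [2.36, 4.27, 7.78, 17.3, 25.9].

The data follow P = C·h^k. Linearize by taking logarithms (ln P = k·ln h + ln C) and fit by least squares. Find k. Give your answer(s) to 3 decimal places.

k = 1.691

Let Y = ln P. Fitting Y = k·ln h + ln C by least squares:
AᵀA = [[11.7199, 7.2034]; [7.2034, 5]], rhs = [17.3482, 10.4668]ᵀ  (here Σln h = 7.2034, Σ(ln h)² = 11.7199, Σln P = 10.4668, Σln h·ln P = 17.3482).
Slope k = (n·Σln h·ln P − Σln h·Σln P)/(n·Σ(ln h)² − (Σln h)²) = (5·17.3482 − 7.2034·10.4668)/6.7102 = 1.69065; ln C = (Σln P − k·Σln h)/n = -0.34233.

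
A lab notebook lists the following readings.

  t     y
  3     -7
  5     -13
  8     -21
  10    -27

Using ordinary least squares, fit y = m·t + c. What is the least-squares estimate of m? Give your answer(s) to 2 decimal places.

XᵀX·[m, c]ᵀ = Xᵀy reads: 198·m + 26·c = -524;  26·m + 4·c = -68.
(Σt·t = 198, Σt = 26, Σ1 = 4, Σt·y = -524, Σy = -68.)
Determinant 198·4 − 26² = 116.
m = ((-524)·4 − 26·(-68))/116 = -82/29; c = (198·(-68) − 26·(-524))/116 = 40/29.

m = -2.83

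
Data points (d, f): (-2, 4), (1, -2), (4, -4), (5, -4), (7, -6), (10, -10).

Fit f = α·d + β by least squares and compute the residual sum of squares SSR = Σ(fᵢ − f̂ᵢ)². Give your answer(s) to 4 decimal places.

SSR = 5.1670

AᵀA·[α, β]ᵀ = Aᵀf reads: 195·α + 25·β = -188;  25·α + 6·β = -22.
det = 195·6 − 25² = 545.
α = ((-188)·6 − 25·(-22))/545 = -578/545; β = (195·(-22) − 25·(-188))/545 = 82/109.
Residuals: 614/545, -922/545, -278/545, 60/109, 366/545, -16/109; SSR = 2816/545.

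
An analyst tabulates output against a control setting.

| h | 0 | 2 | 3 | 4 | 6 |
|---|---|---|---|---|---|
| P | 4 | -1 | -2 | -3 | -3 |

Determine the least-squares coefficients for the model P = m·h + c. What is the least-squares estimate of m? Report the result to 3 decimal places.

m = -1.150

AᵀA·[m, c]ᵀ = AᵀP reads: 65·m + 15·c = -38;  15·m + 5·c = -5.
(Σh·h = 65, Σh = 15, Σ1 = 5, Σh·P = -38, ΣP = -5.)
Eliminating c: 5·(row 1) − 15·(row 2) gives 100·m = 5·(-38) − 15·(-5) = -115, so m = -23/20.
Then c = ((-5) − 15·(-23/20))/5 = 49/20.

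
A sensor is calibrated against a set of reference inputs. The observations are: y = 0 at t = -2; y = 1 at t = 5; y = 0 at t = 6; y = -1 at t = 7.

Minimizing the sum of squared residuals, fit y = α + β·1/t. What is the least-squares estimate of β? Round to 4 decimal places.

The normal system AᵀA·[α, β]ᵀ = Aᵀy is [[4, 1/105]; [1/105, 7457/22050]]·[α, β]ᵀ = [0, 2/35]ᵀ.
Determinant 4·(7457/22050) − (1/105)² = 1657/1225.
α = (0·(7457/22050) − (1/105)·(2/35))/(1657/1225) = -2/4971; β = (4·(2/35) − (1/105)·0)/(1657/1225) = 280/1657.

β = 0.1690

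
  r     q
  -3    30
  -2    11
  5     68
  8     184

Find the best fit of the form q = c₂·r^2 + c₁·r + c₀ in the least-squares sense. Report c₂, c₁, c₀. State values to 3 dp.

c₂ = 3.101, c₁ = -1.396, c₀ = -3.024

MᵀM·[c₂, c₁, c₀]ᵀ = Mᵀq reads: 4818·c₂ + 602·c₁ + 102·c₀ = 13790;  602·c₂ + 102·c₁ + 8·c₀ = 1700;  102·c₂ + 8·c₁ + 4·c₀ = 293.
(Σr^2·r^2 = 4818, Σr^2·r = 602, Σr^2 = 102, Σr·r = 102, Σr = 8, Σ1 = 4, Σr^2·q = 13790, Σr·q = 1700, Σq = 293.)
Inverting the 3×3 Gram matrix, [c₂, c₁, c₀]ᵀ = [100019/32258, -45025/32258, -384/127]ᵀ.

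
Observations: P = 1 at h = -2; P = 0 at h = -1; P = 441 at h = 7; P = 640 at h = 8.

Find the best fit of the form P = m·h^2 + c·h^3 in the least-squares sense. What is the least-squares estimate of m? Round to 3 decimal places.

The normal system MᵀM·[m, c]ᵀ = MᵀP is [[6514, 49542]; [49542, 379858]]·[m, c]ᵀ = [62573, 478935]ᵀ.
Eliminating c: 379858·(row 1) − 49542·(row 2) gives 19985248·m = 379858·62573 − 49542·478935 = 41456864, so m = 1295527/624539.
Then c = (478935 − 49542·(1295527/624539))/379858 = 1236939/1249078.

m = 2.074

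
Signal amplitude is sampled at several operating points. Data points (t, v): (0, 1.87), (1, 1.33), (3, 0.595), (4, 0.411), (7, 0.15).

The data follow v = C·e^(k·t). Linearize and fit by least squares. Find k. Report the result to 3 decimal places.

k = -0.364

Linearized form: ln v = k·t + ln C. From the 5 transformed points,
Σt = 15.0000, Σ(t)² = 75.0000, Σln v = -2.3944, Σt·ln v = -18.1089.
Equations: 75.0000·k + 15.0000·ln C = -18.1089;  15.0000·k + 5·ln C = -2.3944.
Slope k = (n·Σt·ln v − Σt·Σln v)/(n·Σ(t)² − (Σt)²) = (5·-18.1089 − 15.0000·-2.3944)/150.0000 = -0.36419; ln C = (Σln v − k·Σt)/n = 0.61371.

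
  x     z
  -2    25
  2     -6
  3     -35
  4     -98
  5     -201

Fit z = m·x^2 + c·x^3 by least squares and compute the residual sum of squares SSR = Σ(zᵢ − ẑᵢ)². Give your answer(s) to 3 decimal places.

SSR = 6.732

Normal-equation sums: Σx^2·x^2 = 994, Σx^2·x^3 = 4392, Σx^3·x^3 = 20578.
Right-hand side: Σx^2·z = -6832, Σx^3·z = -32590.
AᵀA·[m, c]ᵀ = Aᵀz becomes [[994, 4392]; [4392, 20578]]·[m, c]ᵀ = [-6832, -32590]ᵀ.
det = 994·20578 − 4392² = 1164868.
m = ((-6832)·20578 − 4392·(-32590))/1164868 = 636596/291217; c = (994·(-32590) − 4392·(-6832))/1164868 = -597079/291217.
Residuals: -42591/291217, 482946/291217, 199174/291217, -511746/291217, 185358/291217; SSR = 1960609/291217.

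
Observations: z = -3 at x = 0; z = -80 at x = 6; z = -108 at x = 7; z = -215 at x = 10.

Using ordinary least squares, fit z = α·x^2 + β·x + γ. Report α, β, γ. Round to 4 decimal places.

α = -2.0821, β = -0.3860, γ = -2.9854

Forming AᵀA = [[13697, 1559, 185]; [1559, 185, 23]; [185, 23, 4]] and Aᵀz = [-29672, -3386, -406]ᵀ gives AᵀA·[α, β, γ]ᵀ = Aᵀz.
Inverting the 3×3 Gram matrix, [α, β, γ]ᵀ = [-35953/17268, -6665/17268, -4296/1439]ᵀ.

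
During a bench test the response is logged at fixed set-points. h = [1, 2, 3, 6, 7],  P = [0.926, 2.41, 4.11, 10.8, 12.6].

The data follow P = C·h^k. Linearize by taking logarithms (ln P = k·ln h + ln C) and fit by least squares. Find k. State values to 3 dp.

k = 1.351

With ln Pᵢ as the transformed response and ln hᵢ as the regressor:
XᵀX = [[8.6844, 5.5294]; [5.5294, 5]], rhs = [11.3564, 7.1294]ᵀ  (here Σln h = 5.5294, Σ(ln h)² = 8.6844, Σln P = 7.1294, Σln h·ln P = 11.3564).
Δ = 8.6844·5 − (5.5294)² = 12.8473; k = (11.3564·5 − 5.5294·7.1294)/12.8473 = 1.35131, ln C = (8.6844·7.1294 − 5.5294·11.3564)/12.8473 = -0.06851.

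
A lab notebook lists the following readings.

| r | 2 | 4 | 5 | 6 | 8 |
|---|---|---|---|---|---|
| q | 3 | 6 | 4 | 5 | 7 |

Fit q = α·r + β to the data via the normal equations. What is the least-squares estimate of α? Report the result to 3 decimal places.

XᵀX·[α, β]ᵀ = Xᵀq reads: 145·α + 25·β = 136;  25·α + 5·β = 25.
Determinant 145·5 − 25² = 100.
α = (136·5 − 25·25)/100 = 11/20; β = (145·25 − 25·136)/100 = 9/4.

α = 0.550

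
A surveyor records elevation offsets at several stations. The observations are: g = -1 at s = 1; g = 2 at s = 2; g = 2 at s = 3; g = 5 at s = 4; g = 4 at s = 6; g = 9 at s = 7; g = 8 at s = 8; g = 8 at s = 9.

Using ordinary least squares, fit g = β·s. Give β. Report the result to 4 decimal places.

Setting ∂/∂β … = 0 gives: 260·β = 252.
β = 252/260 = 0.969231.

β = 0.9692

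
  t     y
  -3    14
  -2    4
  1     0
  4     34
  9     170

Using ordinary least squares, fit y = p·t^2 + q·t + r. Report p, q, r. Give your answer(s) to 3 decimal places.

p = 2.042, q = 0.788, r = -2.342

Entries of MᵀM: Σt^2·t^2 = 6915, Σt^2·t = 759, Σt^2 = 111, Σt·t = 111, Σt = 9, Σ1 = 5.
Right-hand side: Σt^2·y = 14456, Σt·y = 1616, Σy = 222.
Normal equations: [[6915, 759, 111]; [759, 111, 9]; [111, 9, 5]]·[p, q, r]ᵀ = [14456, 1616, 222]ᵀ.
Inverting the 3×3 Gram matrix, [p, q, r]ᵀ = [30973/15171, 3987/5057, -11846/5057]ᵀ.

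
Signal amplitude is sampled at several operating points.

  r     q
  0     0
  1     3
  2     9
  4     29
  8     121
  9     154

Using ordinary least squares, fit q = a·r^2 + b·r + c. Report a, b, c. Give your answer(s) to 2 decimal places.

a = 1.94, b = -0.47, c = 0.92

From the data, Σr^2·r^2 = 10930, Σr^2·r = 1314, Σr^2 = 166, Σr·r = 166, Σr = 24, Σ1 = 6.
For Xᵀq: Σr^2·q = 20721, Σr·q = 2491, Σq = 316.
Inverting the 3×3 Gram matrix, [a, b, c]ᵀ = [6140/3167, -15013/31670, 14636/15835]ᵀ.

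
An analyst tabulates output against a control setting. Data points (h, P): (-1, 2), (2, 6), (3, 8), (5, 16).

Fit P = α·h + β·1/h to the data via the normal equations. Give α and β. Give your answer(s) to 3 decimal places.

α = 3.423, β = -4.870

The normal equations are: 39·α + 4·β = 114;  4·α + (1261/900)·β = 103/15.
(Σh·h = 39, Σh·1/h = 4, Σ1/h·1/h = 1261/900, Σh·P = 114, Σ1/h·P = 103/15.)
Eliminating β: (1261/900)·(row 1) − 4·(row 2) gives (11593/300)·α = (1261/900)·114 − 4·(103/15) = 6613/50, so α = 39678/11593.
Then β = ((103/15) − 4·(39678/11593))/(1261/900) = -56460/11593.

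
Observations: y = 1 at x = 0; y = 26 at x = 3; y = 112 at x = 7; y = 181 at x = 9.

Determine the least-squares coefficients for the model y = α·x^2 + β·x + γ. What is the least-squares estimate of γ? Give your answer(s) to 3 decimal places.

Normal-equation sums: Σx^2·x^2 = 9043, Σx^2·x = 1099, Σx^2 = 139, Σx·x = 139, Σx = 19, Σ1 = 4.
For Aᵀy: Σx^2·y = 20383, Σx·y = 2491, Σy = 320.
AᵀA·[α, β, γ]ᵀ = Aᵀy becomes [[9043, 1099, 139]; [1099, 139, 19]; [139, 19, 4]]·[α, β, γ]ᵀ = [20383, 2491, 320]ᵀ.
Row-reducing yields α = 131/66, β = 8813/4290, γ = 907/715.

γ = 1.269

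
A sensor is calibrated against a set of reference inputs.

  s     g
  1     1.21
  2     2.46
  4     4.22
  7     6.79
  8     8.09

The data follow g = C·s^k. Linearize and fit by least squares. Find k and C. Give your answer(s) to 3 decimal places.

With ln gᵢ as the transformed response and ln sᵢ as the regressor:
Σln s = 6.1048, Σ(ln s)² = 10.5129, Σln g = 6.5367, Σln s·ln g = 10.6946.
Normal system: [[10.5129, 6.1048]; [6.1048, 5]]·[k, ln C]ᵀ = [10.6946, 6.5367]ᵀ.
Slope k = (n·Σln s·ln g − Σln s·Σln g)/(n·Σ(ln s)² − (Σln s)²) = (5·10.6946 − 6.1048·6.5367)/15.2960 = 0.88702; ln C = (Σln g − k·Σln s)/n = 0.22432, so C = exp(0.22432) = 1.25148.

k = 0.887, C = 1.251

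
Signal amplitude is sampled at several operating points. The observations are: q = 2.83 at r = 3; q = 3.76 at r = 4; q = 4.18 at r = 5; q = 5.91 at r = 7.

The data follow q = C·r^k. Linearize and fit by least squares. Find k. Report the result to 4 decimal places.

k = 0.8442

Taking logs, ln q = k·ln r + ln C, so regress ln q on ln r.
Σln r = 6.0403, Σ(ln r)² = 9.5056, Σln q = 5.5717, Σln r·ln q = 8.7381.
Equations: 9.5056·k + 6.0403·ln C = 8.7381;  6.0403·k + 4·ln C = 5.5717.
Slope k = (n·Σln r·ln q − Σln r·Σln q)/(n·Σ(ln r)² − (Σln r)²) = (4·8.7381 − 6.0403·5.5717)/1.5378 = 0.84416; ln C = (Σln q − k·Σln r)/n = 0.11818.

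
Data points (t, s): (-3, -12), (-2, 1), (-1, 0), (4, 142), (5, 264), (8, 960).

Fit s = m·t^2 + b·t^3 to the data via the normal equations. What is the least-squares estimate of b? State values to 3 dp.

Normal-equation sums: Σt^2·t^2 = 5075, Σt^2·t^3 = 36641, Σt^3·t^3 = 282659.
For Mᵀs: Σt^2·s = 70208, Σt^3·s = 533924.
Normal equations: [[5075, 36641]; [36641, 282659]]·[m, b]ᵀ = [70208, 533924]ᵀ.
Δ = 5075·282659 − 36641² = 91931544.
m = (70208·282659 − 36641·533924)/91931544 = 23451149/7660962; b = (5075·533924 − 36641·70208)/91931544 = 11431081/7660962.

b = 1.492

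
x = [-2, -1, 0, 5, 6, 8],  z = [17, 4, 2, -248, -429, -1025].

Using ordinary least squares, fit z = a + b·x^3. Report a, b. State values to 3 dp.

a = 2.108, b = -2.004

With design matrix A, AᵀA = [[6, 844]; [844, 324490]] and Aᵀz = [-1679, -648604]ᵀ.
Eliminating b: 324490·(row 1) − 844·(row 2) gives 1234604·a = 324490·(-1679) − 844·(-648604) = 2603066, so a = 1301533/617302.
Then b = ((-648604) − 844·(1301533/617302))/324490 = -618637/308651.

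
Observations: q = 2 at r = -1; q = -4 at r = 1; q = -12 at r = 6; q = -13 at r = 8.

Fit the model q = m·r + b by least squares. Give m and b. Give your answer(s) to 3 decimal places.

m = -1.651, b = -0.972

The normal system XᵀX·[m, b]ᵀ = Xᵀq is [[102, 14]; [14, 4]]·[m, b]ᵀ = [-182, -27]ᵀ.
Eliminating b: 4·(row 1) − 14·(row 2) gives 212·m = 4·(-182) − 14·(-27) = -350, so m = -175/106.
Then b = ((-27) − 14·(-175/106))/4 = -103/106.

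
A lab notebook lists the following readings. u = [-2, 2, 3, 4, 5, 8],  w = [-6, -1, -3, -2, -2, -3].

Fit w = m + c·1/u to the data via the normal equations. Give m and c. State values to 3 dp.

m = -3.549, c = 4.730

The normal system MᵀM·[m, c]ᵀ = Mᵀw is [[6, 109/120]; [109/120, 10501/14400]]·[m, c]ᵀ = [-17, 9/40]ᵀ.
Eliminating c: (10501/14400)·(row 1) − (109/120)·(row 2) gives (2045/576)·m = (10501/14400)·(-17) − (109/120)·(9/40) = -9073/720, so m = -36292/10225.
Then c = ((9/40) − (109/120)·(-36292/10225))/(10501/14400) = 9672/2045.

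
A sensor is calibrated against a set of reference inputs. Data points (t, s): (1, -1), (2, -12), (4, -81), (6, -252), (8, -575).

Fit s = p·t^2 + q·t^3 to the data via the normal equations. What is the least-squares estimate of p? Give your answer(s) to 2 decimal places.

Sums needed: Σt^2·t^2 = 5665, Σt^2·t^3 = 41601, Σt^3·t^3 = 312961.
Moment sums: Σt^2·s = -47217, Σt^3·s = -354113.
So MᵀM·[p, q]ᵀ = Mᵀs: [[5665, 41601]; [41601, 312961]]·[p, q]ᵀ = [-47217, -354113]ᵀ.
Δ = 5665·312961 − 41601² = 42280864.
p = ((-47217)·312961 − 41601·(-354113))/42280864 = -2851539/2642554; q = (5665·(-354113) − 41601·(-47217))/42280864 = -2610983/2642554.

p = -1.08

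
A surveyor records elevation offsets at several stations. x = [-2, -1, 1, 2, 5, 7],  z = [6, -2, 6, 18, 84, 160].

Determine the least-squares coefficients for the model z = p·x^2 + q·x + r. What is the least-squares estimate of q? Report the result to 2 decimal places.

AᵀA·[p, q, r]ᵀ = Aᵀz reads: 3060·p + 468·q + 84·r = 10040;  468·p + 84·q + 12·r = 1572;  84·p + 12·q + 6·r = 272.
(Σx^2·x^2 = 3060, Σx^2·x = 468, Σx^2 = 84, Σx·x = 84, Σx = 12, Σ1 = 6, Σx^2·z = 10040, Σx·z = 1572, Σz = 272.)
Inverting the 3×3 Gram matrix, [p, q, r]ᵀ = [91/32, 1399/480, -37/120]ᵀ.

q = 2.91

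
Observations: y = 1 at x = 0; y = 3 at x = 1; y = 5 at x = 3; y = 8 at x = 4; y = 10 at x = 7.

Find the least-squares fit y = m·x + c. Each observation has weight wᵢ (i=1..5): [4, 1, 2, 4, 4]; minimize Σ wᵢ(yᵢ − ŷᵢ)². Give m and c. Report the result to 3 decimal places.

Entries of MᵀWM: Σwᵢ·x·x = 279, Σwᵢ·x = 51, Σwᵢ·1 = 15.
Moment sums: Σwᵢ·x·y = 441, Σwᵢ·y = 89.
Determinant 279·15 − 51² = 1584.
m = (441·15 − 51·89)/1584 = 173/132; c = (279·89 − 51·441)/1584 = 65/44.

m = 1.311, c = 1.477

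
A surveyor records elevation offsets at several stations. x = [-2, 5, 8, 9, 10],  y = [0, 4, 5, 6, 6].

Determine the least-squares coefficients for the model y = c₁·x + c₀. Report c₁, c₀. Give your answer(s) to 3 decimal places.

With design matrix A, AᵀA = [[274, 30]; [30, 5]] and Aᵀy = [174, 21]ᵀ.
Eliminating c₀: 5·(row 1) − 30·(row 2) gives 470·c₁ = 5·174 − 30·21 = 240, so c₁ = 24/47.
Then c₀ = (21 − 30·(24/47))/5 = 267/235.

c₁ = 0.511, c₀ = 1.136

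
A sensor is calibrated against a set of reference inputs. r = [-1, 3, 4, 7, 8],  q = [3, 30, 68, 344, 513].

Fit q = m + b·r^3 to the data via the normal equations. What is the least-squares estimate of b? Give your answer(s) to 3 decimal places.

b = 0.994

Entries of XᵀX: Σ1 = 5, Σr^3 = 945, Σr^3·r^3 = 384619.
For Xᵀq: Σq = 958, Σr^3·q = 385807.
So XᵀX·[m, b]ᵀ = Xᵀq: [[5, 945]; [945, 384619]]·[m, b]ᵀ = [958, 385807]ᵀ.
Determinant 5·384619 − 945² = 1030070.
m = (958·384619 − 945·385807)/1030070 = 3877387/1030070; b = (5·385807 − 945·958)/1030070 = 204745/206014.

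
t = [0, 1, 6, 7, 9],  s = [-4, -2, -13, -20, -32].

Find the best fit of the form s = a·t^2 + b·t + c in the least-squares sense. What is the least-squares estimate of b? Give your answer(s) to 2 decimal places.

From the data, Σt^2·t^2 = 10259, Σt^2·t = 1289, Σt^2 = 167, Σt·t = 167, Σt = 23, Σ1 = 5.
Right-hand side: Σt^2·s = -4042, Σt·s = -508, Σs = -71.
Row-reducing yields a = -6473/12714, b = 17399/12714, c = -7396/2119.

b = 1.37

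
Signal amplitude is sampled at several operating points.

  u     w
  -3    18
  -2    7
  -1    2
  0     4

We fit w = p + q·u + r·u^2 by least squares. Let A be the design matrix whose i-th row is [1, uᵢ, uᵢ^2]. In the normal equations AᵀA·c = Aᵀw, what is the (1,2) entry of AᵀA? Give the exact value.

Row 1 ↔ basis 1, column 2 ↔ basis u, so (AᵀA)_{1,2} = Σᵢ u = (1)·(-3) + (1)·(-2) + (1)·(-1) + (1)·(0) = -6.

-6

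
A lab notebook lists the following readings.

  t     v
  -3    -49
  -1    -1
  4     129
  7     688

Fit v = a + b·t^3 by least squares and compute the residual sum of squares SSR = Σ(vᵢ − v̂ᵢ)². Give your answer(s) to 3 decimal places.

Forming MᵀM = [[4, 379]; [379, 122475]] and Mᵀv = [767, 245564]ᵀ gives MᵀM·[a, b]ᵀ = Mᵀv.
Determinant 4·122475 − 379² = 346259.
a = (767·122475 − 379·245564)/346259 = 869569/346259; b = (4·245564 − 379·767)/346259 = 691563/346259.
Residuals: 835941/346259, -524265/346259, -462190/346259, 150514/346259; SSR = 3494278/346259.

SSR = 10.092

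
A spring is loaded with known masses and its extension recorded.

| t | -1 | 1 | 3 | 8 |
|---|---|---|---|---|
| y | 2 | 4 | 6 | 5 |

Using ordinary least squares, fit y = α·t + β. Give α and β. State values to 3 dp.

α = 0.296, β = 3.436

The normal equations are: 75·α + 11·β = 60;  11·α + 4·β = 17.
Determinant 75·4 − 11² = 179.
α = (60·4 − 11·17)/179 = 53/179; β = (75·17 − 11·60)/179 = 615/179.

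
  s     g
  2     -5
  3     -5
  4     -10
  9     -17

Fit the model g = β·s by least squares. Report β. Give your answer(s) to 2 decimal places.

The normal system AᵀA·[β]ᵀ = Aᵀg is [[110]]·[β]ᵀ = [-218]ᵀ.
Hence β = -218 / 110 ≈ -1.98182.

β = -1.98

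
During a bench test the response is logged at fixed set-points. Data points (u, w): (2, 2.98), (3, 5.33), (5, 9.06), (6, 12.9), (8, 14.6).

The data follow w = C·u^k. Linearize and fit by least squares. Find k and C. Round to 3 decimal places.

k = 1.177, C = 1.391

With ln wᵢ as the transformed response and ln uᵢ as the regressor:
Σln u = 7.2724, Σ(ln u)² = 11.8122, Σln w = 10.2074, Σln u·ln w = 16.2992.
Normal system: [[11.8122, 7.2724]; [7.2724, 5]]·[k, ln C]ᵀ = [16.2992, 10.2074]ᵀ.
Solving (det = 6.1731): k = 1.17667, ln C = 0.33003, so C = exp(0.33003) = 1.39102.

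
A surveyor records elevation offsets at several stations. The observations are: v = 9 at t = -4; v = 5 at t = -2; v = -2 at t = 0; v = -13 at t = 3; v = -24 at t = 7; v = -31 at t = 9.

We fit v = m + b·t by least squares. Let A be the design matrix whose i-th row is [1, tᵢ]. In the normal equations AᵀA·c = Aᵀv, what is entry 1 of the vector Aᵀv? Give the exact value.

Entry 1 ↔ basis 1, so (Aᵀv)_{1} = Σᵢ vᵢ = (1)·(9) + (1)·(5) + (1)·(-2) + (1)·(-13) + (1)·(-24) + (1)·(-31) = -56.

-56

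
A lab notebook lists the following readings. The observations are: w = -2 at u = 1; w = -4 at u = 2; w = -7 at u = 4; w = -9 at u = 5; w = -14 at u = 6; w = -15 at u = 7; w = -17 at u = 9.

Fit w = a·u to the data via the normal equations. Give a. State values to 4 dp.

a = -2.0047

Normal-equation sums: Σu·u = 212.
And Σu·w = -425.
Normal equations: [[212]]·[a]ᵀ = [-425]ᵀ.
Hence a = -425 / 212 ≈ -2.00472.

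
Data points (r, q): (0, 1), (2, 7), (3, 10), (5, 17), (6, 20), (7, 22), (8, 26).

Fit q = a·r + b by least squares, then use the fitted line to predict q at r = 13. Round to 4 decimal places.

Compute the Gram sums: Σr·r = 187, Σr = 31, Σ1 = 7.
Right-hand side: Σr·q = 611, Σq = 103.
Eliminating b: 7·(row 1) − 31·(row 2) gives 348·a = 7·611 − 31·103 = 1084, so a = 271/87.
Then b = (103 − 31·(271/87))/7 = 80/87.
At r = 13: q̂ = (271/87)·(13) + (80/87)·(1) = 1201/29.

q̂ = 41.4138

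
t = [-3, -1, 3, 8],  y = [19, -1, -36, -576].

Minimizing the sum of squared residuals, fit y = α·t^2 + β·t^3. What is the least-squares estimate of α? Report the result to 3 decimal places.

The normal equations are: 4259·α + 32767·β = -37018;  32767·α + 263603·β = -296396.
(Σt^2·t^2 = 4259, Σt^2·t^3 = 32767, Σt^3·t^3 = 263603, Σt^2·y = -37018, Σt^3·y = -296396.)
Eliminating β: 263603·(row 1) − 32767·(row 2) gives 49008888·α = 263603·(-37018) − 32767·(-296396) = -46048122, so α = -852743/907572.
Then β = ((-296396) − 32767·(-852743/907572))/263603 = -914477/907572.

α = -0.940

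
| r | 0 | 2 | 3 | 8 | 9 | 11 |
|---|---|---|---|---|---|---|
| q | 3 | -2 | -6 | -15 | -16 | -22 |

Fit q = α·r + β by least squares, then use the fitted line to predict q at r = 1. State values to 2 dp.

q̂ = -0.02

The normal system MᵀM·[α, β]ᵀ = Mᵀq is [[279, 33]; [33, 6]]·[α, β]ᵀ = [-528, -58]ᵀ.
Δ = 279·6 − 33² = 585.
α = ((-528)·6 − 33·(-58))/585 = -418/195; β = (279·(-58) − 33·(-528))/585 = 138/65.
At r = 1: q̂ = (-418/195)·(1) + (138/65)·(1) = -4/195.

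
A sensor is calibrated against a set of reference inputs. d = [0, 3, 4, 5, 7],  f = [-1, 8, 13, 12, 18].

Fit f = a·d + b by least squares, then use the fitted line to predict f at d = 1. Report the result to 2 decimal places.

f̂ = 2.48

With design matrix M, MᵀM = [[99, 19]; [19, 5]] and Mᵀf = [262, 50]ᵀ.
Eliminating b: 5·(row 1) − 19·(row 2) gives 134·a = 5·262 − 19·50 = 360, so a = 180/67.
Then b = (50 − 19·(180/67))/5 = -14/67.
At d = 1: f̂ = (180/67)·(1) + (-14/67)·(1) = 166/67.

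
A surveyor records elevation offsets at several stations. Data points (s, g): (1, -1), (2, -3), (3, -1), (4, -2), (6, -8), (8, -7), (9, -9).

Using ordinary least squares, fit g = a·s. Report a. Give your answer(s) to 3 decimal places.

a = -0.962

Compute the Gram sums: Σs·s = 211.
And Σs·g = -203.
So XᵀX·[a]ᵀ = Xᵀg: [[211]]·[a]ᵀ = [-203]ᵀ.
Hence a = -203 / 211 ≈ -0.962085.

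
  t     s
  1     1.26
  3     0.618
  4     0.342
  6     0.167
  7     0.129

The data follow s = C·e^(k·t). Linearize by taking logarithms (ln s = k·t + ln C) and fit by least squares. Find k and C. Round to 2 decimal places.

Taking logs, ln s = k·t + ln C, so regress ln s on t.
Σt = 21.0000, Σ(t)² = 111.0000, Σln s = -5.1608, Σt·ln s = -30.5786.
Equations: 111.0000·k + 21.0000·ln C = -30.5786;  21.0000·k + 5·ln C = -5.1608.
Δ = 111.0000·5 − (21.0000)² = 114.0000; k = (-30.5786·5 − 21.0000·-5.1608)/114.0000 = -0.39049, ln C = (111.0000·-5.1608 − 21.0000·-30.5786)/114.0000 = 0.60791, so C = exp(0.60791) = 1.83659.

k = -0.39, C = 1.84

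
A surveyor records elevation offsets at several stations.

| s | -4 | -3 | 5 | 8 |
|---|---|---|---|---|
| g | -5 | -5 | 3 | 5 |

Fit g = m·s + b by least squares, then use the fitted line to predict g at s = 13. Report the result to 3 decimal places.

Normal-equation sums: Σs·s = 114, Σs = 6, Σ1 = 4.
And Σs·g = 90, Σg = -2.
Determinant 114·4 − 6² = 420.
m = (90·4 − 6·(-2))/420 = 31/35; b = (114·(-2) − 6·90)/420 = -64/35.
At s = 13: ĝ = (31/35)·(13) + (-64/35)·(1) = 339/35.

ĝ = 9.686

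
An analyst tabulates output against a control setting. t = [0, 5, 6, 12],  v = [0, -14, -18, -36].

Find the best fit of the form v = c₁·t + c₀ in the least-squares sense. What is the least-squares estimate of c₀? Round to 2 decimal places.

With design matrix M, MᵀM = [[205, 23]; [23, 4]] and Mᵀv = [-610, -68]ᵀ.
Determinant 205·4 − 23² = 291.
c₁ = ((-610)·4 − 23·(-68))/291 = -292/97; c₀ = (205·(-68) − 23·(-610))/291 = 30/97.

c₀ = 0.31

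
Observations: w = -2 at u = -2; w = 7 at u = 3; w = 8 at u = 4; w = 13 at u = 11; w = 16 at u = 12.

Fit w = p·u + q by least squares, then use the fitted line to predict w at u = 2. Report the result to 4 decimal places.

ŵ = 4.2857

The normal system AᵀA·[p, q]ᵀ = Aᵀw is [[294, 28]; [28, 5]]·[p, q]ᵀ = [392, 42]ᵀ.
Eliminating q: 5·(row 1) − 28·(row 2) gives 686·p = 5·392 − 28·42 = 784, so p = 8/7.
Then q = (42 − 28·(8/7))/5 = 2.
At u = 2: ŵ = (8/7)·(2) + (2)·(1) = 30/7.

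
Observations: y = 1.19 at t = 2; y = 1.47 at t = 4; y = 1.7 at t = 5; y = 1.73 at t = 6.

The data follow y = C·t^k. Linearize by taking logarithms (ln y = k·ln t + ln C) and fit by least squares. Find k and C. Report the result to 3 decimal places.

Linearized form: ln y = k·ln t + ln C. From the 4 transformed points,
Over the data: Σln t = 5.4806, Σ(ln t)² = 8.2030, Σln y = 1.6380, Σln t·ln y = 2.4908.
Normal system: [[8.2030, 5.4806]; [5.4806, 4]]·[k, ln C]ᵀ = [2.4908, 1.6380]ᵀ.
Δ = 8.2030·4 − (5.4806)² = 2.7744; k = (2.4908·4 − 5.4806·1.6380)/2.7744 = 0.35539, ln C = (8.2030·1.6380 − 5.4806·2.4908)/2.7744 = -0.07745, so C = exp(-0.07745) = 0.92547.

k = 0.355, C = 0.925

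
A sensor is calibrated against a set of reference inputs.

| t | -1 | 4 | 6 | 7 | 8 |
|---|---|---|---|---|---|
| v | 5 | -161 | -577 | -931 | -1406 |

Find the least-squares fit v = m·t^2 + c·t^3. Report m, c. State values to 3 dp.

Forming MᵀM = [[8050, 58374]; [58374, 430546]] and Mᵀv = [-158946, -1174146]ᵀ gives MᵀM·[m, c]ᵀ = Mᵀv.
Eliminating c: 430546·(row 1) − 58374·(row 2) gives 58371424·m = 430546·(-158946) − 58374·(-1174146) = 106034088, so m = 13254261/7296428.
Then c = ((-1174146) − 58374·(13254261/7296428))/430546 = -943269/317236.

m = 1.817, c = -2.973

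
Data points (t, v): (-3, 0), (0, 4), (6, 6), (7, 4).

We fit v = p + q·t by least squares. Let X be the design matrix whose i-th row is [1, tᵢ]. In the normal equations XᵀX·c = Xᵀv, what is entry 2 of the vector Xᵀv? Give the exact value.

64

Entry 2 ↔ basis t, so (Xᵀv)_{2} = Σᵢ (t)·vᵢ = (-3)·(0) + (0)·(4) + (6)·(6) + (7)·(4) = 64.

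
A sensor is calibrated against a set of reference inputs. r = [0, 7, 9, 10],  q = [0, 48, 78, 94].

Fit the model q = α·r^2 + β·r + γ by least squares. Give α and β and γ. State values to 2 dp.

The normal system AᵀA·[α, β, γ]ᵀ = Aᵀq is [[18962, 2072, 230]; [2072, 230, 26]; [230, 26, 4]]·[α, β, γ]ᵀ = [18070, 1978, 220]ᵀ.
Row-reducing yields α = 1202/1419, β = 1378/1419, γ = -9/473.

α = 0.85, β = 0.97, γ = -0.02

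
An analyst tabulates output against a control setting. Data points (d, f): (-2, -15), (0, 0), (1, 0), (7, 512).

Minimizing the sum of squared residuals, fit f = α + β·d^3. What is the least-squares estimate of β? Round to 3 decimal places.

Sums needed: Σ1 = 4, Σd^3 = 336, Σd^3·d^3 = 117714.
For Xᵀf: Σf = 497, Σd^3·f = 175736.
So XᵀX·[α, β]ᵀ = Xᵀf: [[4, 336]; [336, 117714]]·[α, β]ᵀ = [497, 175736]ᵀ.
Eliminating β: 117714·(row 1) − 336·(row 2) gives 357960·α = 117714·497 − 336·175736 = -543438, so α = -4767/3140.
Then β = (175736 − 336·(-4767/3140))/117714 = 3526/2355.

β = 1.497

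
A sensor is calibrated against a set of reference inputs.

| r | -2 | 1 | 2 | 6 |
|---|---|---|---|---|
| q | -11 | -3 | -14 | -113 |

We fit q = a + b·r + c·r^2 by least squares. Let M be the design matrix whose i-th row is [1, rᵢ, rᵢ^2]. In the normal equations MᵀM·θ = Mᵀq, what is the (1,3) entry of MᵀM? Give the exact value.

45

Row 1 ↔ basis 1, column 3 ↔ basis r^2, so (MᵀM)_{1,3} = Σᵢ r^2 = (1)·(4) + (1)·(1) + (1)·(4) + (1)·(36) = 45.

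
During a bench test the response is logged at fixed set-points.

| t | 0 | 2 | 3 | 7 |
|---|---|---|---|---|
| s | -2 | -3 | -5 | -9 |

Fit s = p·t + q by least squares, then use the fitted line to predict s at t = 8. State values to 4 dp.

ŝ = -9.9423

Compute the Gram sums: Σt·t = 62, Σt = 12, Σ1 = 4.
And Σt·s = -84, Σs = -19.
AᵀA·[p, q]ᵀ = Aᵀs becomes [[62, 12]; [12, 4]]·[p, q]ᵀ = [-84, -19]ᵀ.
Determinant 62·4 − 12² = 104.
p = ((-84)·4 − 12·(-19))/104 = -27/26; q = (62·(-19) − 12·(-84))/104 = -85/52.
At t = 8: ŝ = (-27/26)·(8) + (-85/52)·(1) = -517/52.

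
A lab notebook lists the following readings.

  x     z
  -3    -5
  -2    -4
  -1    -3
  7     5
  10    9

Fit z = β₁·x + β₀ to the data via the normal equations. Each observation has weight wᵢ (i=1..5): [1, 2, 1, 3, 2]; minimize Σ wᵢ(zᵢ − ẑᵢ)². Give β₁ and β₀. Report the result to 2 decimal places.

The normal equations are: 365·β₁ + 33·β₀ = 319;  33·β₁ + 9·β₀ = 17.
Determinant 365·9 − 33² = 2196.
β₁ = (319·9 − 33·17)/2196 = 385/366; β₀ = (365·17 − 33·319)/2196 = -2161/1098.

β₁ = 1.05, β₀ = -1.97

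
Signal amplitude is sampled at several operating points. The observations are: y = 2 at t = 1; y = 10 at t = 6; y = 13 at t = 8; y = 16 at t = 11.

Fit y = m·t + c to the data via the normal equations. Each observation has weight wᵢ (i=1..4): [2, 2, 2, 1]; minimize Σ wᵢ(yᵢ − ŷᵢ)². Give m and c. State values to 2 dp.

m = 1.47, c = 0.84

Normal-equation sums: Σwᵢ·t·t = 323, Σwᵢ·t = 41, Σwᵢ·1 = 7.
And Σwᵢ·t·y = 508, Σwᵢ·y = 66.
So MᵀWM·[m, c]ᵀ = MᵀWy: [[323, 41]; [41, 7]]·[m, c]ᵀ = [508, 66]ᵀ.
Δ = 323·7 − 41² = 580.
m = (508·7 − 41·66)/580 = 85/58; c = (323·66 − 41·508)/580 = 49/58.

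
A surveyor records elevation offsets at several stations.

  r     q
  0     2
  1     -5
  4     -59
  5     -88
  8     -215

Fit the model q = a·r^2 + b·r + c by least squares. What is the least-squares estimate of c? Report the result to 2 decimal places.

c = 1.58

With design matrix M, MᵀM = [[4978, 702, 106]; [702, 106, 18]; [106, 18, 5]] and Mᵀq = [-16909, -2401, -365]ᵀ.
Solving the 3×3 system (Gaussian elimination) gives a = -36963/12316, b = -37489/12316, c = 4877/3079.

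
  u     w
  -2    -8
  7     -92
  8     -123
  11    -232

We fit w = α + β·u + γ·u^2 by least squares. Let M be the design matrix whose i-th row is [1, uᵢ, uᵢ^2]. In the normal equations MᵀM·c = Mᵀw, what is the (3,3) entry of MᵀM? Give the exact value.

Row 3 ↔ basis u^2, column 3 ↔ basis u^2, so (MᵀM)_{3,3} = Σᵢ (u^2)·(u^2) = (4)·(4) + (49)·(49) + (64)·(64) + (121)·(121) = 21154.

21154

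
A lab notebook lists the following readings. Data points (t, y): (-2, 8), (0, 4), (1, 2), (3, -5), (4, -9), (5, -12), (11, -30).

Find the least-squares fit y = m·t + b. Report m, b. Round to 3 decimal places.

From the data, Σt·t = 176, Σt = 22, Σ1 = 7.
Right-hand side: Σt·y = -455, Σy = -42.
So MᵀM·[m, b]ᵀ = Mᵀy: [[176, 22]; [22, 7]]·[m, b]ᵀ = [-455, -42]ᵀ.
Eliminating b: 7·(row 1) − 22·(row 2) gives 748·m = 7·(-455) − 22·(-42) = -2261, so m = -133/44.
Then b = ((-42) − 22·(-133/44))/7 = 7/2.

m = -3.023, b = 3.500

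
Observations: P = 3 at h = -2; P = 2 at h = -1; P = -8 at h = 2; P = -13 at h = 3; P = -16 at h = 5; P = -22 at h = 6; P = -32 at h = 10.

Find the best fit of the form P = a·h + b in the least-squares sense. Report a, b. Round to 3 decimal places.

a = -3.021, b = -2.360

Forming MᵀM = [[179, 23]; [23, 7]] and MᵀP = [-595, -86]ᵀ gives MᵀM·[a, b]ᵀ = MᵀP.
Eliminating b: 7·(row 1) − 23·(row 2) gives 724·a = 7·(-595) − 23·(-86) = -2187, so a = -2187/724.
Then b = ((-86) − 23·(-2187/724))/7 = -1709/724.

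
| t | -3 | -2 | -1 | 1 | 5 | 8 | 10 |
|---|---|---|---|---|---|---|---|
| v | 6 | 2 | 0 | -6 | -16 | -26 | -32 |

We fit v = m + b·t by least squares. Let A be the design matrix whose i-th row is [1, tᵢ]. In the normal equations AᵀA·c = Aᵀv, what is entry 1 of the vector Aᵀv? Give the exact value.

-72

Entry 1 ↔ basis 1, so (Aᵀv)_{1} = Σᵢ vᵢ = (1)·(6) + (1)·(2) + (1)·(0) + (1)·(-6) + (1)·(-16) + (1)·(-26) + (1)·(-32) = -72.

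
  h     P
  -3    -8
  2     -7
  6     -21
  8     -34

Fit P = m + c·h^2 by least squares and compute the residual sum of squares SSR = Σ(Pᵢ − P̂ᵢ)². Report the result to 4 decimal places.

Normal-equation sums: Σ1 = 4, Σh^2 = 113, Σh^2·h^2 = 5489.
And ΣP = -70, Σh^2·P = -3032.
Eliminating c: 5489·(row 1) − 113·(row 2) gives 9187·m = 5489·(-70) − 113·(-3032) = -41614, so m = -41614/9187.
Then c = ((-3032) − 113·(-41614/9187))/5489 = -4218/9187.
Residuals: 6080/9187, -5823/9187, 535/9187, -792/9187; SSR = 7814/9187.

SSR = 0.8505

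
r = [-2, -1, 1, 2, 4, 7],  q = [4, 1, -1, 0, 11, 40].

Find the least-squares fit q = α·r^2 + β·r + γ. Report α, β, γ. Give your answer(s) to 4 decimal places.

α = 0.9717, β = -0.8884, γ = -1.3512

Forming XᵀX = [[2691, 407, 75]; [407, 75, 11]; [75, 11, 6]] and Xᵀq = [2152, 314, 55]ᵀ gives XᵀX·[α, β, γ]ᵀ = Xᵀq.
Inverting the 3×3 Gram matrix, [α, β, γ]ᵀ = [653/672, -199/224, -227/168]ᵀ.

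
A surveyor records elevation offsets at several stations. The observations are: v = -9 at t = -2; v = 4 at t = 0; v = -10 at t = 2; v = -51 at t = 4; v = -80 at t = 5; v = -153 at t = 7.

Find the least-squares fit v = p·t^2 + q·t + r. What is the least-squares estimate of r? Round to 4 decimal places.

r = 2.7178

The normal system MᵀM·[p, q, r]ᵀ = Mᵀv is [[3314, 532, 98]; [532, 98, 16]; [98, 16, 6]]·[p, q, r]ᵀ = [-10389, -1677, -299]ᵀ.
Solving the 3×3 system (Gaussian elimination) gives p = -16633/5386, q = -4263/5386, r = 7319/2693.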